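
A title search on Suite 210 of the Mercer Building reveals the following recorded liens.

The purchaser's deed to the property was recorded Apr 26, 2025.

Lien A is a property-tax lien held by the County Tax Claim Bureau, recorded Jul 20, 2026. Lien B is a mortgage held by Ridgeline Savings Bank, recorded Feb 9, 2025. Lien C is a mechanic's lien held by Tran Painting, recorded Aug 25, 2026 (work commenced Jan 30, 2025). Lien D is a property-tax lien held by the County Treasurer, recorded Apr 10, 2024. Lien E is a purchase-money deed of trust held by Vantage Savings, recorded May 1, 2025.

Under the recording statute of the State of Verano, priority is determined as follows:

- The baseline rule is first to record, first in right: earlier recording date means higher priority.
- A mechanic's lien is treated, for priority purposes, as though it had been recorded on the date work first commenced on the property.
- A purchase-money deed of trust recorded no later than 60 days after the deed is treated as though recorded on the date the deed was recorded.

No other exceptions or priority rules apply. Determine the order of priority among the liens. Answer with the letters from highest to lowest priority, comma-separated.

D, C, B, E, A

Effective dates after the stated exceptions: C is treated as recorded Jan 30, 2025, the work-commencement date; E's effective date is the deed date, Apr 26, 2025.
Ordering by effective date: D (Apr 10, 2024), C (Jan 30, 2025), B (Feb 9, 2025), E (Apr 26, 2025), A (Jul 20, 2026).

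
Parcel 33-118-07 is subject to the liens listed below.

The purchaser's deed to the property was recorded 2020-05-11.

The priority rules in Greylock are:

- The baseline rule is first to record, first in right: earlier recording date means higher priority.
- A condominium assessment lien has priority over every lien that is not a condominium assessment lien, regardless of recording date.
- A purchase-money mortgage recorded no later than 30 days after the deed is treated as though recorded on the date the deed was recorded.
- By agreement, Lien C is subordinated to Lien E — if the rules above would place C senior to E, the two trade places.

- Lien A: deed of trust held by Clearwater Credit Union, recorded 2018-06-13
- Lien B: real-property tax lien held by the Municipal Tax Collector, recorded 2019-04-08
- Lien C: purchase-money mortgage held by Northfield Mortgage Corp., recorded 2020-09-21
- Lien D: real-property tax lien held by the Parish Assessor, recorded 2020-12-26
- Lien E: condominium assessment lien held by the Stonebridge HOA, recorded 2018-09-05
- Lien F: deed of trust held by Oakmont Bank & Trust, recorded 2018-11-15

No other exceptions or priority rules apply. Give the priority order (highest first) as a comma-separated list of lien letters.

Effective dates: C was recorded 133 days after the deed — beyond 30 days — so no relation-back applies.
E, as a condominium assessment lien, has superpriority and ranks first.
The other liens, earliest effective date first: A (2018-06-13), F (2018-11-15), B (2019-04-08), C (2020-09-21), D (2020-12-26).
C is already junior to E, so the subordination agreement changes nothing.

E, A, F, B, C, D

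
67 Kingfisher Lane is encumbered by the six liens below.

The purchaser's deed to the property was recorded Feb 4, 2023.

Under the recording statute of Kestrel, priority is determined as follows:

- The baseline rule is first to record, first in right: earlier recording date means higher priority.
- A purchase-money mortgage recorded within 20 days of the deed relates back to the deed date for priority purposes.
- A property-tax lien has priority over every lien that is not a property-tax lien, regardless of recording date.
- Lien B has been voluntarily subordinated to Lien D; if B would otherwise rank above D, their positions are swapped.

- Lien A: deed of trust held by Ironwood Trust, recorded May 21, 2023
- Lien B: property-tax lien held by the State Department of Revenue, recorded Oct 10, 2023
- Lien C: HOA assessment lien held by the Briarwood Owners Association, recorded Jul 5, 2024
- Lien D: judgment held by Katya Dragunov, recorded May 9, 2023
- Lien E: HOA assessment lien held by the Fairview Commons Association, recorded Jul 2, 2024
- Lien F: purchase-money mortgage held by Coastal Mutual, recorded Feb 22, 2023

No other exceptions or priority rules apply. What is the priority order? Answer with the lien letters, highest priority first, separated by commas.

Adjusting effective dates: F's effective date is the deed date, Feb 4, 2023.
B is a property-tax lien, so it outranks all other liens regardless of date.
Among the remaining liens, by effective date: F (Feb 4, 2023), D (May 9, 2023), A (May 21, 2023), E (Jul 2, 2024), C (Jul 5, 2024).
The subordination applies — B was senior to D — so B and D swap.

D, F, B, A, E, C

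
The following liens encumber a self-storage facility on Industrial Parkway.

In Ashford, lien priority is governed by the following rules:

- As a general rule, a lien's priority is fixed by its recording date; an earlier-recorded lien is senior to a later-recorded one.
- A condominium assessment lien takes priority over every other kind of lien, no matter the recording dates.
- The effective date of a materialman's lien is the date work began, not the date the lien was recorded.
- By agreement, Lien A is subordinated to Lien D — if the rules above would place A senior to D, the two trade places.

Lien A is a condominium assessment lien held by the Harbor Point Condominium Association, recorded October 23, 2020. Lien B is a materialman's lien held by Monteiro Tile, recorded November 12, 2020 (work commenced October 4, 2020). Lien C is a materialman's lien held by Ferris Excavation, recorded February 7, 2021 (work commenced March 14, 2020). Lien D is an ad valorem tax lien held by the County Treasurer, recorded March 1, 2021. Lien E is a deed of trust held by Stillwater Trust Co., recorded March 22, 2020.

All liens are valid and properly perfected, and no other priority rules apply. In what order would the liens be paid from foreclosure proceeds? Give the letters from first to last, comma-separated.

Effective dates: B is treated as recorded October 4, 2020, the work-commencement date; C relates back to March 14, 2020 (work commenced).
A is a condominium assessment lien and takes priority over every other lien.
The other liens, earliest effective date first: C (March 14, 2020), E (March 22, 2020), B (October 4, 2020), D (March 1, 2021).
A would otherwise be senior to D, so under the subordination agreement A and D exchange positions.

D, C, E, B, A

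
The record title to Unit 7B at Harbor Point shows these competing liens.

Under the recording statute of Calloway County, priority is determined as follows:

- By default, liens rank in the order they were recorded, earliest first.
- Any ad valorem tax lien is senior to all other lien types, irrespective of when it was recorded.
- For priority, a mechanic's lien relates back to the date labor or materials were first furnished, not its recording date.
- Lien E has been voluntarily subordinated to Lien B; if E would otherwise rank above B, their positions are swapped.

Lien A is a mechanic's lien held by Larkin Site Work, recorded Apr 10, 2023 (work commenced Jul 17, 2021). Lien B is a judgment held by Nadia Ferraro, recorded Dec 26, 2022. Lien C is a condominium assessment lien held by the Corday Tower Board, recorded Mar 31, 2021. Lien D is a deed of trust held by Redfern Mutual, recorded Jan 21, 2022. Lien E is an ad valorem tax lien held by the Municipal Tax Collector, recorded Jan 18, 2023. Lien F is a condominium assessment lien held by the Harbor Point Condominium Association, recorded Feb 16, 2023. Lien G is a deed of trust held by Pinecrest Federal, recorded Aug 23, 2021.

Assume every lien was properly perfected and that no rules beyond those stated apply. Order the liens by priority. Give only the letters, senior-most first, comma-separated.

B, C, A, G, D, E, F

First, effective dates: A's effective date is Jul 17, 2021, when work began.
E is an ad valorem tax lien and takes priority over every other lien.
Remaining liens by effective date: C (Mar 31, 2021), A (Jul 17, 2021), G (Aug 23, 2021), D (Jan 21, 2022), B (Dec 26, 2022), F (Feb 16, 2023).
E would otherwise be senior to B, so under the subordination agreement E and B exchange positions.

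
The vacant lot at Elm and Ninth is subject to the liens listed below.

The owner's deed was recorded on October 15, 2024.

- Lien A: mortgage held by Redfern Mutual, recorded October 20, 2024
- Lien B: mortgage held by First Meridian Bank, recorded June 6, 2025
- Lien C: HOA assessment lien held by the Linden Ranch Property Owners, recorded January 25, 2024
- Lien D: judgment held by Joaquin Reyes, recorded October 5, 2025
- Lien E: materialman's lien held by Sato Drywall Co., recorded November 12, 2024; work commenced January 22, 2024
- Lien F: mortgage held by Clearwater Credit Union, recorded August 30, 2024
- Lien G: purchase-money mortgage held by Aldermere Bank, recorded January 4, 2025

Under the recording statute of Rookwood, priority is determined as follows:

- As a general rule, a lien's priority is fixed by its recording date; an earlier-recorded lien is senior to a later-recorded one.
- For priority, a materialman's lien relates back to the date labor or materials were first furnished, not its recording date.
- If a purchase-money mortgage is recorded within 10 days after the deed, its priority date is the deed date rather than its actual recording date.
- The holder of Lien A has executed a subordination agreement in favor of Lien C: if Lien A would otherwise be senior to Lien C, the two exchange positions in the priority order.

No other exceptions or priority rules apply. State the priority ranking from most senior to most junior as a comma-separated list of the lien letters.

E, C, F, A, G, B, D

Effective dates after the stated exceptions: E's effective date is January 22, 2024, when work began; G missed the 10-day window (81 days after the deed), so its recording date stands.
Sorted by effective date: E (January 22, 2024), C (January 25, 2024), F (August 30, 2024), A (October 20, 2024), G (January 4, 2025), B (June 6, 2025), D (October 5, 2025).
A already ranks below C; the subordination has no effect.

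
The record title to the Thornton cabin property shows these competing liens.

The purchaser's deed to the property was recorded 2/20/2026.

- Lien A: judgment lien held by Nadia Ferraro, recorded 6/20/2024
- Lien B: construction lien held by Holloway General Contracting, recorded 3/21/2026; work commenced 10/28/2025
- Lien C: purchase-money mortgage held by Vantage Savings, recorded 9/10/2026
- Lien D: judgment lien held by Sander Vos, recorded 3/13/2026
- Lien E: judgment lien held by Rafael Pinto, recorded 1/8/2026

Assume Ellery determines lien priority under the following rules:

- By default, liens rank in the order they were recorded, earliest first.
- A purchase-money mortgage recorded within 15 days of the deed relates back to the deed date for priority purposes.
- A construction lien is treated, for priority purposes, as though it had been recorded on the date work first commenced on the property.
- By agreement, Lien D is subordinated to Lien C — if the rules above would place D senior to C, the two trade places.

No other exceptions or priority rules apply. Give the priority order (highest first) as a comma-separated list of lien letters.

Adjusting effective dates: B is treated as recorded 10/28/2025, the work-commencement date; C missed the 15-day window (202 days after the deed), so its recording date stands.
By effective date, earliest first: A (6/20/2024), B (10/28/2025), E (1/8/2026), D (3/13/2026), C (9/10/2026).
D is senior to C before the subordination, so the two trade places.

A, B, E, C, D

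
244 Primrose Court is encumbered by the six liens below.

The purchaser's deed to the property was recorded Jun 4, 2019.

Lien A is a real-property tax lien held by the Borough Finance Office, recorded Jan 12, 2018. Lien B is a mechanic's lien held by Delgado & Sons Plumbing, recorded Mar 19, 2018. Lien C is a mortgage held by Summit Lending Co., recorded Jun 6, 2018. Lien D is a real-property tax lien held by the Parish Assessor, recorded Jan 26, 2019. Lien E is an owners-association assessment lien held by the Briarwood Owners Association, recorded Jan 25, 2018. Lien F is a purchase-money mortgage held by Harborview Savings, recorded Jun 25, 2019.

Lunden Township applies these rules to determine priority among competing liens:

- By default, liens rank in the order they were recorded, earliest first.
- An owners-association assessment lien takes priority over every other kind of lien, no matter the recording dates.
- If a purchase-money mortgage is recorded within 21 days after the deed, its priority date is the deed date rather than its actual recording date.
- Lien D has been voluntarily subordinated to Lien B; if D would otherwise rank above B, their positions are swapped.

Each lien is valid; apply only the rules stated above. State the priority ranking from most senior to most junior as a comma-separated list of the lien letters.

E, A, B, C, D, F

First, effective dates: F's effective date is the deed date, Jun 4, 2019.
As an owners-association assessment lien, E is senior to every other lien.
The other liens, earliest effective date first: A (Jan 12, 2018), B (Mar 19, 2018), C (Jun 6, 2018), D (Jan 26, 2019), F (Jun 4, 2019).
D already ranks below B; the subordination has no effect.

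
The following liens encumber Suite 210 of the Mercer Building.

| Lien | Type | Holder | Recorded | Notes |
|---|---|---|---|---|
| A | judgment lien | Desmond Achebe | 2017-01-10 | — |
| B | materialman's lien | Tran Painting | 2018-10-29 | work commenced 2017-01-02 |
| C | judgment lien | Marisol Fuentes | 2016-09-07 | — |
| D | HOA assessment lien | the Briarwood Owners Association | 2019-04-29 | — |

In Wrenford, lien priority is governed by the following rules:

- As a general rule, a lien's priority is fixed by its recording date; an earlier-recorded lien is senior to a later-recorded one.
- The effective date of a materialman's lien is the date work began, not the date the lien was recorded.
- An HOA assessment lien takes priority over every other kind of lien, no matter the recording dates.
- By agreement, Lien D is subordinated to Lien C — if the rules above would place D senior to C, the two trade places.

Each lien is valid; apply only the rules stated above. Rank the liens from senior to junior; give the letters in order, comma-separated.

C, D, B, A

Effective dates: B is treated as recorded 2017-01-02, the work-commencement date.
As an HOA assessment lien, D is senior to every other lien.
Among the remaining liens, by effective date: C (2016-09-07), B (2017-01-02), A (2017-01-10).
The subordination applies — D was senior to C — so D and C swap.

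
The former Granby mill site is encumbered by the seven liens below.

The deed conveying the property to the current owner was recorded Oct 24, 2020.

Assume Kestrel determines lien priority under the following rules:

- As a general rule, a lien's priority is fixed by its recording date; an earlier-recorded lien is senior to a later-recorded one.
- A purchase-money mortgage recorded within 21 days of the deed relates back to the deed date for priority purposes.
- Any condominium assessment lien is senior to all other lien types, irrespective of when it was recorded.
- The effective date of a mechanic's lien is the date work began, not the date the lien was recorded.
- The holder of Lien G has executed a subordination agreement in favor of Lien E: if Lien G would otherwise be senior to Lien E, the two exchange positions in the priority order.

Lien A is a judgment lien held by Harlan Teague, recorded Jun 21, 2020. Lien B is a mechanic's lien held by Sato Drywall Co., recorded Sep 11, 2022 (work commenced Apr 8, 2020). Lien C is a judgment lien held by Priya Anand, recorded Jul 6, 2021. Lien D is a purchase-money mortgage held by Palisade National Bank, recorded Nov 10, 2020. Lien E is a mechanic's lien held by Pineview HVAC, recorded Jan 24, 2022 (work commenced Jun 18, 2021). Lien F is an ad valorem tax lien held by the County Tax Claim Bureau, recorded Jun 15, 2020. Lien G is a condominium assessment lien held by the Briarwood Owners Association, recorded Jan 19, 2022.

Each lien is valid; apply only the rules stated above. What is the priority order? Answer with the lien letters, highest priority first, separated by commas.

First, effective dates: B's effective date is Apr 8, 2020, when work began; D relates back to the deed date Oct 24, 2020; E's effective date is Jun 18, 2021, when work began.
As a condominium assessment lien, G is senior to every other lien.
Among the remaining liens, by effective date: B (Apr 8, 2020), F (Jun 15, 2020), A (Jun 21, 2020), D (Oct 24, 2020), E (Jun 18, 2021), C (Jul 6, 2021).
G is senior to E before the subordination, so the two trade places.

E, B, F, A, D, G, C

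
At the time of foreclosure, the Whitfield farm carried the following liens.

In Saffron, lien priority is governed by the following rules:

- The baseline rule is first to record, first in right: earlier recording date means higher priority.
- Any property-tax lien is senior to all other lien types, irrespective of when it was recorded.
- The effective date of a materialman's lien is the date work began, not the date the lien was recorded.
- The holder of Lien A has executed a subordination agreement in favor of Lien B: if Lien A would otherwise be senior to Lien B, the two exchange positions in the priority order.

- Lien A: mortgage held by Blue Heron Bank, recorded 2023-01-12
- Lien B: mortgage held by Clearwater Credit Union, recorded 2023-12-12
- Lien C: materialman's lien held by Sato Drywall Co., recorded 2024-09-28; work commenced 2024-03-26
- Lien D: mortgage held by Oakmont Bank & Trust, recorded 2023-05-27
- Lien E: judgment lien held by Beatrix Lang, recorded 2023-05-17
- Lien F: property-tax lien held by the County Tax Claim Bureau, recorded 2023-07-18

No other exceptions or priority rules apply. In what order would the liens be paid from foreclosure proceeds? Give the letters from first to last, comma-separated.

Effective dates after the stated exceptions: C relates back to 2024-03-26 (work commenced).
F is a property-tax lien, so it outranks all other liens regardless of date.
The other liens, earliest effective date first: A (2023-01-12), E (2023-05-17), D (2023-05-27), B (2023-12-12), C (2024-03-26).
The subordination applies — A was senior to B — so A and B swap.

F, B, E, D, A, C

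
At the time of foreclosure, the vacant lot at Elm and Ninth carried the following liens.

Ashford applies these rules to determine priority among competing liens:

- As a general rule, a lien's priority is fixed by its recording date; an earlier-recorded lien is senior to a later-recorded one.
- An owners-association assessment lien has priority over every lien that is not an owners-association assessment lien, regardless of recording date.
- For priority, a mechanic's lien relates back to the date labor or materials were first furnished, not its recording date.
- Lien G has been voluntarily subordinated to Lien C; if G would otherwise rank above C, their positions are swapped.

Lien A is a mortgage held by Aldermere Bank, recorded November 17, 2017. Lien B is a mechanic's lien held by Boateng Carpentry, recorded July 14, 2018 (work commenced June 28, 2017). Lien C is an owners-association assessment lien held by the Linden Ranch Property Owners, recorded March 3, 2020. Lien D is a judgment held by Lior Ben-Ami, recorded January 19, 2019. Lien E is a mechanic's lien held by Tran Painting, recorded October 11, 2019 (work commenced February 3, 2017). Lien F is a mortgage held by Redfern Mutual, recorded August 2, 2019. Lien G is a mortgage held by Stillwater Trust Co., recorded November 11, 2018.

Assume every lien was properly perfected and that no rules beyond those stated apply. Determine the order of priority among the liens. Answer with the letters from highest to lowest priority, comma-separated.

First, effective dates: B is treated as recorded June 28, 2017, the work-commencement date; E relates back to February 3, 2017 (work commenced).
As an owners-association assessment lien, C is senior to every other lien.
Remaining liens by effective date: E (February 3, 2017), B (June 28, 2017), A (November 17, 2017), G (November 11, 2018), D (January 19, 2019), F (August 2, 2019).
Since G is not senior to C, the subordination leaves the order unchanged.

C, E, B, A, G, D, F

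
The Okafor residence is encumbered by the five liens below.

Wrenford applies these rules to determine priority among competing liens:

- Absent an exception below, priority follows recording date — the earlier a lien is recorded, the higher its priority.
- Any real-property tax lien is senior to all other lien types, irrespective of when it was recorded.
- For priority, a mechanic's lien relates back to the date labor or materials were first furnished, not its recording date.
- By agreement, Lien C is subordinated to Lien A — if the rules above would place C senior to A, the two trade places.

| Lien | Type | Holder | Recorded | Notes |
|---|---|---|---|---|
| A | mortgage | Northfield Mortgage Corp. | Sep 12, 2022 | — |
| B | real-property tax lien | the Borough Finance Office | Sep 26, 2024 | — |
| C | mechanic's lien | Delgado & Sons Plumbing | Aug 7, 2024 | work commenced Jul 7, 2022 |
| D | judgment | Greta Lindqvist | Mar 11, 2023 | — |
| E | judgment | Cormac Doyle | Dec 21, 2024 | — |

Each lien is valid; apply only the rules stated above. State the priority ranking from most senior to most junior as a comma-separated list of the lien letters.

Adjusting effective dates: C is treated as recorded Jul 7, 2022, the work-commencement date.
B is a real-property tax lien and takes priority over every other lien.
The other liens, earliest effective date first: C (Jul 7, 2022), A (Sep 12, 2022), D (Mar 11, 2023), E (Dec 21, 2024).
Because C would otherwise rank above A, the subordination swaps them.

B, A, C, D, E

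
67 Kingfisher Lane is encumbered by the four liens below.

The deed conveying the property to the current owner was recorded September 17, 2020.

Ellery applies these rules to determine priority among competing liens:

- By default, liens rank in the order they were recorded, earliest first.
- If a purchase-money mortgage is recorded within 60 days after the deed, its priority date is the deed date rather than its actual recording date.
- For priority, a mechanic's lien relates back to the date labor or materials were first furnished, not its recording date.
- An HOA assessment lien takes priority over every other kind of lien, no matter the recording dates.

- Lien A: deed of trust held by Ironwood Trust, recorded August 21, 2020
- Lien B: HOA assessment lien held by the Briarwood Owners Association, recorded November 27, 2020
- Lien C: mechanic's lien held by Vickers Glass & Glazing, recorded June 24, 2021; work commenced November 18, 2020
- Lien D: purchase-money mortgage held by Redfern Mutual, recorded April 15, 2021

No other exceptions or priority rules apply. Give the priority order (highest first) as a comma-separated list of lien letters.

B, A, C, D

First, effective dates: C is treated as recorded November 18, 2020, the work-commencement date; D was recorded 210 days after the deed, outside the 60-day window, so it keeps its recording date.
B, as an HOA assessment lien, has superpriority and ranks first.
Ordering the rest by effective date: A (August 21, 2020), C (November 18, 2020), D (April 15, 2021).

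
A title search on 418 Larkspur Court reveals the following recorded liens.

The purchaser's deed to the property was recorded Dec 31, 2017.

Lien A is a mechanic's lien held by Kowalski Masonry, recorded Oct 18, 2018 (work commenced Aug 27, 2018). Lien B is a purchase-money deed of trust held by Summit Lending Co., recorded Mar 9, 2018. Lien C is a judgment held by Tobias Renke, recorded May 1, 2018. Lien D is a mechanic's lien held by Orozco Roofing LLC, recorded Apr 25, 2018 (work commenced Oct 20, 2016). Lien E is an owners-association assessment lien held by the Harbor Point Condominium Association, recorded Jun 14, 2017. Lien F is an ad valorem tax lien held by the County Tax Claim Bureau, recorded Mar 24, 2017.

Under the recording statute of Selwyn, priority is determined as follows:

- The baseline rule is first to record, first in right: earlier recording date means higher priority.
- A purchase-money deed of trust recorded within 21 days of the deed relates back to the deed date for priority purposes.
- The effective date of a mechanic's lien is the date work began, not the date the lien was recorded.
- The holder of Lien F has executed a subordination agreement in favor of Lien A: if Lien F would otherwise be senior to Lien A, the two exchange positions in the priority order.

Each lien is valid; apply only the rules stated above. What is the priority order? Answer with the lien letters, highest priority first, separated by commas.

D, A, E, B, C, F

Adjusting effective dates: A is treated as recorded Aug 27, 2018, the work-commencement date; B was recorded 68 days after the deed, outside the 21-day window, so it keeps its recording date; D relates back to Oct 20, 2016 (work commenced).
By effective date, earliest first: D (Oct 20, 2016), F (Mar 24, 2017), E (Jun 14, 2017), B (Mar 9, 2018), C (May 1, 2018), A (Aug 27, 2018).
The subordination applies — F was senior to A — so F and A swap.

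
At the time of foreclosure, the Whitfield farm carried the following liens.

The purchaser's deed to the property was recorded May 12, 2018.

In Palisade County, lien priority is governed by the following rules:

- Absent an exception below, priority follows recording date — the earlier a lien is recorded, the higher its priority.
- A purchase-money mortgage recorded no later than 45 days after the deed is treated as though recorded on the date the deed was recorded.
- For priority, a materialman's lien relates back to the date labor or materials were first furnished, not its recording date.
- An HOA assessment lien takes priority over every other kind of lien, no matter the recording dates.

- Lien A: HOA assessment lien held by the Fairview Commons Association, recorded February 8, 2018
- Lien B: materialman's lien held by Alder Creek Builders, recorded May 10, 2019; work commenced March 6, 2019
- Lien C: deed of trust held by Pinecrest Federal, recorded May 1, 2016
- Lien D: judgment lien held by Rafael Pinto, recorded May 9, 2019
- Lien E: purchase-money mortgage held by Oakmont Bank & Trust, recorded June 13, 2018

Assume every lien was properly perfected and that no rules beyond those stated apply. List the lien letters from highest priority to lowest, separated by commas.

First, effective dates: B relates back to March 6, 2019 (work commenced); E's effective date is the deed date, May 12, 2018.
A, as an HOA assessment lien, has superpriority and ranks first.
Remaining liens by effective date: C (May 1, 2016), E (May 12, 2018), B (March 6, 2019), D (May 9, 2019).

A, C, E, B, D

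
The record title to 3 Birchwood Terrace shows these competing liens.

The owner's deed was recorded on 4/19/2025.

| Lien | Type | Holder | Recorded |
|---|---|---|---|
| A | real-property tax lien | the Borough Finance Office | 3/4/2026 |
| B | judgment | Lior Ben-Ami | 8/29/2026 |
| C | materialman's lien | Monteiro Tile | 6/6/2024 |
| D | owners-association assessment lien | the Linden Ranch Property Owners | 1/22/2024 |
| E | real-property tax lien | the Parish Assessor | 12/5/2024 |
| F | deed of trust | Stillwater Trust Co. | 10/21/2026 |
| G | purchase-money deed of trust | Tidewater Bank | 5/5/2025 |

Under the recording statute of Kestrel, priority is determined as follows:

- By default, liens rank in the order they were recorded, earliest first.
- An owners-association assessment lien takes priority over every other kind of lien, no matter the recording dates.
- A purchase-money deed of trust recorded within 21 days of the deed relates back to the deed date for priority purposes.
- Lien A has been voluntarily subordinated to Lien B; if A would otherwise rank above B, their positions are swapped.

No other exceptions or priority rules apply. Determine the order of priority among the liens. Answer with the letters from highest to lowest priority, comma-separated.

D, C, E, G, B, A, F

Effective dates: G's effective date is the deed date, 4/19/2025.
D is an owners-association assessment lien and takes priority over every other lien.
Ordering the rest by effective date: C (6/6/2024), E (12/5/2024), G (4/19/2025), A (3/4/2026), B (8/29/2026), F (10/21/2026).
A is senior to B before the subordination, so the two trade places.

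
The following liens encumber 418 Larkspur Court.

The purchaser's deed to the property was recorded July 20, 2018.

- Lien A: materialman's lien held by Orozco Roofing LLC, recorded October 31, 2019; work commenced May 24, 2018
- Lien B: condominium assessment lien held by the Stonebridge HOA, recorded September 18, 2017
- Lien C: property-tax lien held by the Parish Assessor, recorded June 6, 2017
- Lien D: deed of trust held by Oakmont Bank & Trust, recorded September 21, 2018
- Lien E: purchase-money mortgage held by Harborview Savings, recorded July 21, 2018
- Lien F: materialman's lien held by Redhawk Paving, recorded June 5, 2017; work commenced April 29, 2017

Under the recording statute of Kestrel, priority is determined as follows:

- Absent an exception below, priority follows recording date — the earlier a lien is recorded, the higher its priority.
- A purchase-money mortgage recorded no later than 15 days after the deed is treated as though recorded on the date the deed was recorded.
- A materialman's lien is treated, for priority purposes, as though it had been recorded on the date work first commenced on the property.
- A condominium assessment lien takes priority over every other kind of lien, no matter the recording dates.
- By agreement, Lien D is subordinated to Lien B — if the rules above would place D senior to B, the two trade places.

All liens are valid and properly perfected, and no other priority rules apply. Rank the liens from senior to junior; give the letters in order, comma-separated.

B, F, C, A, E, D

First, effective dates: A's effective date is May 24, 2018, when work began; E was recorded within the 15-day window, so its effective date is the deed date July 20, 2018; F relates back to April 29, 2017 (work commenced).
B is a condominium assessment lien, so it outranks all other liens regardless of date.
Remaining liens by effective date: F (April 29, 2017), C (June 6, 2017), A (May 24, 2018), E (July 20, 2018), D (September 21, 2018).
D is already junior to B, so the subordination agreement changes nothing.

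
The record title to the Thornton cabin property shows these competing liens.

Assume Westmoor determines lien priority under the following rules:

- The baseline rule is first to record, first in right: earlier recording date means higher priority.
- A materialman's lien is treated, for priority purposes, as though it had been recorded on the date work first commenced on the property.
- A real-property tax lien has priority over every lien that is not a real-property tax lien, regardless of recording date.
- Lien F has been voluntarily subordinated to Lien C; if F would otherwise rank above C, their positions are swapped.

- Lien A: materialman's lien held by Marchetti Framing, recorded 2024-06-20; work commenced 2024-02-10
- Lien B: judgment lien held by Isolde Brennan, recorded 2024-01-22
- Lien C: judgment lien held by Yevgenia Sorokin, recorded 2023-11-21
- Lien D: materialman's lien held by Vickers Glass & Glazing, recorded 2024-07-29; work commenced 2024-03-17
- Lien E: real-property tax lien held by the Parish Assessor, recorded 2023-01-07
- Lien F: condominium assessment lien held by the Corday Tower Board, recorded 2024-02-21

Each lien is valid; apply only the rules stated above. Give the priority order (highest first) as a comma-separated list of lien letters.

E, C, B, A, F, D

Adjusting effective dates: A is treated as recorded 2024-02-10, the work-commencement date; D's effective date is 2024-03-17, when work began.
E, as a real-property tax lien, has superpriority and ranks first.
Ordering the rest by effective date: C (2023-11-21), B (2024-01-22), A (2024-02-10), F (2024-02-21), D (2024-03-17).
F already ranks below C; the subordination has no effect.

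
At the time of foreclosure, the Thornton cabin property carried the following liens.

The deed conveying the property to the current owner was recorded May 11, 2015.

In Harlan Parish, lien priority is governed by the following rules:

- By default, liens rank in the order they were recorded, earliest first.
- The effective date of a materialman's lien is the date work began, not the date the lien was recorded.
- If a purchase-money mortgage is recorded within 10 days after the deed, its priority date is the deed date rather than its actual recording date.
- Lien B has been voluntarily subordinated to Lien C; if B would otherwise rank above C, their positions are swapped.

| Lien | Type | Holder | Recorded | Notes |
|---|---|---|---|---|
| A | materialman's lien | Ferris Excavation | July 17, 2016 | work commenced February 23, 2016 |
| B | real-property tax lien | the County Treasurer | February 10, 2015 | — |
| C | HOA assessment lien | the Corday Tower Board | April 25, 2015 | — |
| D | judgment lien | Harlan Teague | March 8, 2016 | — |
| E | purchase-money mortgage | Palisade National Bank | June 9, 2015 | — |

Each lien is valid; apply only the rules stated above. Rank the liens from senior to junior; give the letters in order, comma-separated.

C, B, E, A, D

First, effective dates: A relates back to February 23, 2016 (work commenced); E missed the 10-day window (29 days after the deed), so its recording date stands.
Sorted by effective date: B (February 10, 2015), C (April 25, 2015), E (June 9, 2015), A (February 23, 2016), D (March 8, 2016).
The subordination applies — B was senior to C — so B and C swap.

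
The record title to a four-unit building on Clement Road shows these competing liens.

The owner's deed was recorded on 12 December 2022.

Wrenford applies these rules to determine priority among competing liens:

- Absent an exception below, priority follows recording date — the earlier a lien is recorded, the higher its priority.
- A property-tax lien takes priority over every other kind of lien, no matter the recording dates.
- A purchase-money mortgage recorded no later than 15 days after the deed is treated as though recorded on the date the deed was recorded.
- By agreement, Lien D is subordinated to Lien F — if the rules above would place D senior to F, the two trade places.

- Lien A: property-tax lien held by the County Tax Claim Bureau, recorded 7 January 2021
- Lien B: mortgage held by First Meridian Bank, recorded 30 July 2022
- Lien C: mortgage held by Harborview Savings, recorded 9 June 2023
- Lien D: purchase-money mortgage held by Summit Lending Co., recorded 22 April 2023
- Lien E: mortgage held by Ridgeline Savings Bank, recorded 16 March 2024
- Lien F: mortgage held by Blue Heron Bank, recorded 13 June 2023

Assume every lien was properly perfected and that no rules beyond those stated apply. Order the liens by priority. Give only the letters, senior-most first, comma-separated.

A, B, F, C, D, E

Adjusting effective dates: D was recorded 131 days after the deed — beyond 15 days — so no relation-back applies.
A is a property-tax lien and takes priority over every other lien.
Remaining liens by effective date: B (30 July 2022), D (22 April 2023), C (9 June 2023), F (13 June 2023), E (16 March 2024).
Because D would otherwise rank above F, the subordination swaps them.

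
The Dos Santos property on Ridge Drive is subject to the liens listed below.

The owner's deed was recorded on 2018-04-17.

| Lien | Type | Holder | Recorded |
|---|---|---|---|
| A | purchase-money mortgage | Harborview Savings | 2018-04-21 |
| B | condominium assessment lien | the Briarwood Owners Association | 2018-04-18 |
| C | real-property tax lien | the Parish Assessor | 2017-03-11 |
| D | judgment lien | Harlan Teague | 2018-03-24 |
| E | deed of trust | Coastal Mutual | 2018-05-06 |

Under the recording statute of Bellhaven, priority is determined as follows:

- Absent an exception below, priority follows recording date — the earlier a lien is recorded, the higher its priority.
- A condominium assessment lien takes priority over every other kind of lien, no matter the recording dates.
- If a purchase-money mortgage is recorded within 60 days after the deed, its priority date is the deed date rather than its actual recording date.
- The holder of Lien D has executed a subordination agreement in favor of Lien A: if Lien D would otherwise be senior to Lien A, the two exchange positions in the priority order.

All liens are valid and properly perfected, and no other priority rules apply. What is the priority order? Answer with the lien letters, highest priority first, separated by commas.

B, C, A, D, E

Effective dates after the stated exceptions: A's effective date is the deed date, 2018-04-17.
As a condominium assessment lien, B is senior to every other lien.
Remaining liens by effective date: C (2017-03-11), D (2018-03-24), A (2018-04-17), E (2018-05-06).
D would otherwise be senior to A, so under the subordination agreement D and A exchange positions.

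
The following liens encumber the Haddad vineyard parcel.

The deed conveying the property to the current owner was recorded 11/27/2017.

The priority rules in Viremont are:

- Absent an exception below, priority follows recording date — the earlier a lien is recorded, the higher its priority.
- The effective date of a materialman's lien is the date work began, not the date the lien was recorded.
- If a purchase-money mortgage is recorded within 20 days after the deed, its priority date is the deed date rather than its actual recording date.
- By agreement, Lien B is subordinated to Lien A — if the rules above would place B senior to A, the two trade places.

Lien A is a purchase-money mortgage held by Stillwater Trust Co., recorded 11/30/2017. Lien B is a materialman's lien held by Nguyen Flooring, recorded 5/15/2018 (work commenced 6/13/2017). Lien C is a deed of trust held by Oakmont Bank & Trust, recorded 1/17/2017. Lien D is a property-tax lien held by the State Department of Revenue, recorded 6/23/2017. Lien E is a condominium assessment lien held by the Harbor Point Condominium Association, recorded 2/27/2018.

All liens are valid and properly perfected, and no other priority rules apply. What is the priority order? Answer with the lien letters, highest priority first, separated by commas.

Adjusting effective dates: A relates back to the deed date 11/27/2017; B relates back to 6/13/2017 (work commenced).
Sorted by effective date: C (1/17/2017), B (6/13/2017), D (6/23/2017), A (11/27/2017), E (2/27/2018).
B would otherwise be senior to A, so under the subordination agreement B and A exchange positions.

C, A, D, B, E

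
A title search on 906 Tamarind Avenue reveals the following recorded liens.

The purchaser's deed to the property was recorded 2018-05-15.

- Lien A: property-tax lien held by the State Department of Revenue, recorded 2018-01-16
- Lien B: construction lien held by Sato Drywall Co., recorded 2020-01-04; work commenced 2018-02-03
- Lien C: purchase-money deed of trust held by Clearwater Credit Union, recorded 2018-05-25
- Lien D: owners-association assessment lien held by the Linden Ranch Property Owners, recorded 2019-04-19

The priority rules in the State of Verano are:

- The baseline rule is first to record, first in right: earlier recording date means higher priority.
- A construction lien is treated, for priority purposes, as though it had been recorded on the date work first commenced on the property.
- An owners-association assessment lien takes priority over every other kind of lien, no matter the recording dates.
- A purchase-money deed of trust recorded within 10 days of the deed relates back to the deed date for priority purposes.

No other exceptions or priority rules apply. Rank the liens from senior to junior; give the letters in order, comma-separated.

Effective dates: B is treated as recorded 2018-02-03, the work-commencement date; C was recorded within the 10-day window, so its effective date is the deed date 2018-05-15.
D is an owners-association assessment lien, so it outranks all other liens regardless of date.
Remaining liens by effective date: A (2018-01-16), B (2018-02-03), C (2018-05-15).

D, A, B, C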